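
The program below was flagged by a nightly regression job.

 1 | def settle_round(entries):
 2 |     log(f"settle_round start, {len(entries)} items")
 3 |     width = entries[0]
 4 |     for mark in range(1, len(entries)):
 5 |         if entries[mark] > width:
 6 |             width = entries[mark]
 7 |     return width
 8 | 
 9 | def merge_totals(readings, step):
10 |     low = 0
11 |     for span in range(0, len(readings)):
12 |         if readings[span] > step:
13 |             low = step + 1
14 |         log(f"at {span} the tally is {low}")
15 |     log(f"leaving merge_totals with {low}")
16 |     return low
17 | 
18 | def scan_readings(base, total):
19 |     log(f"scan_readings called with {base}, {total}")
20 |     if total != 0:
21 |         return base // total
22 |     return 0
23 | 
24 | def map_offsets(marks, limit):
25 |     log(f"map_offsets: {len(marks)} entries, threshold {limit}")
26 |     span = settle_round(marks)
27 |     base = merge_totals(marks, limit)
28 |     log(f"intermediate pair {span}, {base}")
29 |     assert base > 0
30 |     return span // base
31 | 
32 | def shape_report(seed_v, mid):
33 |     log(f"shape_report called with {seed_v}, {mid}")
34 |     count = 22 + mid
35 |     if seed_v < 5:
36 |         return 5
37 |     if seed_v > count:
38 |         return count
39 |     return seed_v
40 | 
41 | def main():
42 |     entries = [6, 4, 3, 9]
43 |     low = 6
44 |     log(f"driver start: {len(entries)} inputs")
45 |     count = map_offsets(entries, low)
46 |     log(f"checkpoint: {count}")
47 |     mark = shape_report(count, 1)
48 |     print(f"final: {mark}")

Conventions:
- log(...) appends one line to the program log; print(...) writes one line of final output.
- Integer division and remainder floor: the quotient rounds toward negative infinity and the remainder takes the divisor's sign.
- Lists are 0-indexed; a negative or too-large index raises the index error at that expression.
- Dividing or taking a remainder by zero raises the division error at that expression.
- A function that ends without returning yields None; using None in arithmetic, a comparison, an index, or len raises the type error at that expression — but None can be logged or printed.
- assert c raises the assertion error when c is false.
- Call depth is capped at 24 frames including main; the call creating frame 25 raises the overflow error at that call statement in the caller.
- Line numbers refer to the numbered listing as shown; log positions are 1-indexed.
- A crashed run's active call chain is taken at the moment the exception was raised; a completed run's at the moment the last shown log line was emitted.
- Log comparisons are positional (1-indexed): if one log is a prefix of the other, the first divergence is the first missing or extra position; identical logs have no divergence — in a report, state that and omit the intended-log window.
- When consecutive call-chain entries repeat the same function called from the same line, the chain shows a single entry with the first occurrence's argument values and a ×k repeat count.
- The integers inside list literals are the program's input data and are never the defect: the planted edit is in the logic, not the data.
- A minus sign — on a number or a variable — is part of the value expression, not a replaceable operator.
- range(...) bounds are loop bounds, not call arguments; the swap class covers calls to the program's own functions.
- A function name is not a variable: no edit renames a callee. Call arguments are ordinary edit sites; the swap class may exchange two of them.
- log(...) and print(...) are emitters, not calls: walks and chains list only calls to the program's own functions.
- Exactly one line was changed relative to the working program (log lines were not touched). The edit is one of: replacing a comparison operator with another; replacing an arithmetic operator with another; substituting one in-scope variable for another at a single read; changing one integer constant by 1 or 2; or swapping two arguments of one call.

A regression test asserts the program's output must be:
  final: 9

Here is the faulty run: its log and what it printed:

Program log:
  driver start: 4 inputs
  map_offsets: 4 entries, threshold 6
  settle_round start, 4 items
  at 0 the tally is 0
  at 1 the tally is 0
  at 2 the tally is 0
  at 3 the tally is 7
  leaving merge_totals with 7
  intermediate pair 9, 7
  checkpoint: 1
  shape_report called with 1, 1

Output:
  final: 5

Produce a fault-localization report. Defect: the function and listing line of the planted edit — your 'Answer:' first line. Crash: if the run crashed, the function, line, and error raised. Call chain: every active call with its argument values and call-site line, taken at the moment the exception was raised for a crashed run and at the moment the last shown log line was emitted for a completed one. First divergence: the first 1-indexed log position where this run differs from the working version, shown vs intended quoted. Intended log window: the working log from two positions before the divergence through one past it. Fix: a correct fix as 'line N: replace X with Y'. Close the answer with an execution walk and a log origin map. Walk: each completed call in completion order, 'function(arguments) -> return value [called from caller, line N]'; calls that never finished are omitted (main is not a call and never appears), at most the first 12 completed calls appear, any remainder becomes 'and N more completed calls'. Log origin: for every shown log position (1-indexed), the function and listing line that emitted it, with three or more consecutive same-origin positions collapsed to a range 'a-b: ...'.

Answer: the defect is in merge_totals at line 13.
Key observation: At log position 7 the runs split — shown 'at 3 the tally is 7', but the working version logs 'at 3 the tally is 1'.
Call chain: main -> shape_report(1, 1) (called at line 47).
First divergence: position 7 — the shown line 'at 3 the tally is 7' should read 'at 3 the tally is 1'.
Intended log window:
  5: at 1 the tally is 0
  6: at 2 the tally is 0
  7: at 3 the tally is 1
  8: leaving merge_totals with 1
Execution walk:
  settle_round([6, 4, 3, 9]) -> 9  [called from map_offsets, line 26]
  merge_totals([6, 4, 3, 9], 6) -> 7  [called from map_offsets, line 27]
  map_offsets([6, 4, 3, 9], 6) -> 1  [called from main, line 45]
  shape_report(1, 1) -> 5  [called from main, line 47]
Log origin:
  1: logged in main at line 44
  2: logged in map_offsets at line 25
  3: logged in settle_round at line 2
  4-7: logged in merge_totals at line 14
  8: logged in merge_totals at line 15
  9: logged in map_offsets at line 28
  10: logged in main at line 46
  11: logged in shape_report at line 33
A correct fix: line 13: replace `step` with `low`.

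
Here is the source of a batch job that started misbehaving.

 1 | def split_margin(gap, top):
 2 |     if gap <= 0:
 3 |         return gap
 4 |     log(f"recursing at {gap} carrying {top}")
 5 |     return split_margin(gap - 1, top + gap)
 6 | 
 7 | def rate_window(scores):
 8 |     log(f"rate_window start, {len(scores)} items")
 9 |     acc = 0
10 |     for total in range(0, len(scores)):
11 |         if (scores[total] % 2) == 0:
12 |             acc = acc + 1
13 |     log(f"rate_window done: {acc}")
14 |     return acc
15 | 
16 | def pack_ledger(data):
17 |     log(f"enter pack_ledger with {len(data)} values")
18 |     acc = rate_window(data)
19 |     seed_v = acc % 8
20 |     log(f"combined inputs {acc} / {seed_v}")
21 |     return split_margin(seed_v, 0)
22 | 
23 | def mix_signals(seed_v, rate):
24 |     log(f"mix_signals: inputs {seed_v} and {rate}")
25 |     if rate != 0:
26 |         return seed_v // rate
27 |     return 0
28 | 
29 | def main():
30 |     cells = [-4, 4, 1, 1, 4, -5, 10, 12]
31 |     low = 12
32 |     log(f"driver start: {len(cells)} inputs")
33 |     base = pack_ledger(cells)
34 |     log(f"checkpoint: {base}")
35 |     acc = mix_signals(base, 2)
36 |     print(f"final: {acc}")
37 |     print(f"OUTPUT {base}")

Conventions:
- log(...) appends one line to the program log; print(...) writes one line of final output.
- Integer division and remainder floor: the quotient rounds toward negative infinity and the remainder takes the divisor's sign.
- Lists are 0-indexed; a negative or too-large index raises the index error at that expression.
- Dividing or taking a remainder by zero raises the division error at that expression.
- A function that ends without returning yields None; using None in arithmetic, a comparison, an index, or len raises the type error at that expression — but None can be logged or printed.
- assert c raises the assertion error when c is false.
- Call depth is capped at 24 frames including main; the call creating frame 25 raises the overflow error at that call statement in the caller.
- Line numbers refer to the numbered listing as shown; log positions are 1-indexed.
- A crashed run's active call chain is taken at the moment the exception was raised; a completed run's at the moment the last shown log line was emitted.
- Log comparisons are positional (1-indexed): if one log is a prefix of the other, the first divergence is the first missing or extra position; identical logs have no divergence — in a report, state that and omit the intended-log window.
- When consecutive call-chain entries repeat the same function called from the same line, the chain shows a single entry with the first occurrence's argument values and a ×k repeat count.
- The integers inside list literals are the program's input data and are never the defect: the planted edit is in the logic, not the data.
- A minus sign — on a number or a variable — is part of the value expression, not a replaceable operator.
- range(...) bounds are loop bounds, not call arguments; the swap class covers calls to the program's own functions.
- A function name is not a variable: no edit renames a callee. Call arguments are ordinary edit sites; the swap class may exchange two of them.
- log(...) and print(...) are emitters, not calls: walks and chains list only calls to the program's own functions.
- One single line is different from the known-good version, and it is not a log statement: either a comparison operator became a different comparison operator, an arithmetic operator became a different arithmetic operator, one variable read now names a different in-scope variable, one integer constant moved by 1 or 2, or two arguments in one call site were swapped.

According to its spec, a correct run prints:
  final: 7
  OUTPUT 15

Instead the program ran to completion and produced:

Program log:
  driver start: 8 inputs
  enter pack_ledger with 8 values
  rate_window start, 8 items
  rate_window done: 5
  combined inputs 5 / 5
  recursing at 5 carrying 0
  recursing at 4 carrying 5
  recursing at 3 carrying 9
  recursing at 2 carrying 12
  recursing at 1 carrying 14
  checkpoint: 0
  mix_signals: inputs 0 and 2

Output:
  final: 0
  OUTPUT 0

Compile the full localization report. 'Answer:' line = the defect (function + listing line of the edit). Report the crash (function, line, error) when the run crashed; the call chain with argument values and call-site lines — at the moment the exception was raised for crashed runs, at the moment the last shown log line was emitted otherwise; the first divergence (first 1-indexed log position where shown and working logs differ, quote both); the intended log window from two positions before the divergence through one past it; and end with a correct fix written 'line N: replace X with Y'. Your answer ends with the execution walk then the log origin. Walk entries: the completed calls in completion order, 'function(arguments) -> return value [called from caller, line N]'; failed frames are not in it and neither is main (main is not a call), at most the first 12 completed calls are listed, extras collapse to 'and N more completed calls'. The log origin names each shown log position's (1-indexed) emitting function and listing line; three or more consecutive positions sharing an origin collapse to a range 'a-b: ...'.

Answer: the defect is in split_margin at line 3.
Key observation: Position 11 is the first bad log line: 'checkpoint: 0' should read 'checkpoint: 15'.
Call chain: main -> mix_signals(0, 2) (called at line 35).
First divergence: position 11 — shown 'checkpoint: 0', intended 'checkpoint: 15'.
Intended log window:
  9: recursing at 2 carrying 12
  10: recursing at 1 carrying 14
  11: checkpoint: 15
  12: mix_signals: inputs 15 and 2
Execution walk:
  rate_window([-4, 4, 1, 1, 4, -5, 10, 12]) -> 5  [called from pack_ledger, line 18]
  split_margin(0, 15) -> 0  [called from split_margin, line 5]
  split_margin(1, 14) -> 0  [called from split_margin, line 5]
  split_margin(2, 12) -> 0  [called from split_margin, line 5]
  split_margin(3, 9) -> 0  [called from split_margin, line 5]
  split_margin(4, 5) -> 0  [called from split_margin, line 5]
  split_margin(5, 0) -> 0  [called from pack_ledger, line 21]
  pack_ledger([-4, 4, 1, 1, 4, -5, 10, 12]) -> 0  [called from main, line 33]
  mix_signals(0, 2) -> 0  [called from main, line 35]
Log line origins:
  1 — main, line 32
  2 — pack_ledger, line 17
  3 — rate_window, line 8
  4 — rate_window, line 13
  5 — pack_ledger, line 20
  6-10 — split_margin, line 4
  11 — main, line 34
  12 — mix_signals, line 24
A correct fix: line 3: replace `gap` with `top`.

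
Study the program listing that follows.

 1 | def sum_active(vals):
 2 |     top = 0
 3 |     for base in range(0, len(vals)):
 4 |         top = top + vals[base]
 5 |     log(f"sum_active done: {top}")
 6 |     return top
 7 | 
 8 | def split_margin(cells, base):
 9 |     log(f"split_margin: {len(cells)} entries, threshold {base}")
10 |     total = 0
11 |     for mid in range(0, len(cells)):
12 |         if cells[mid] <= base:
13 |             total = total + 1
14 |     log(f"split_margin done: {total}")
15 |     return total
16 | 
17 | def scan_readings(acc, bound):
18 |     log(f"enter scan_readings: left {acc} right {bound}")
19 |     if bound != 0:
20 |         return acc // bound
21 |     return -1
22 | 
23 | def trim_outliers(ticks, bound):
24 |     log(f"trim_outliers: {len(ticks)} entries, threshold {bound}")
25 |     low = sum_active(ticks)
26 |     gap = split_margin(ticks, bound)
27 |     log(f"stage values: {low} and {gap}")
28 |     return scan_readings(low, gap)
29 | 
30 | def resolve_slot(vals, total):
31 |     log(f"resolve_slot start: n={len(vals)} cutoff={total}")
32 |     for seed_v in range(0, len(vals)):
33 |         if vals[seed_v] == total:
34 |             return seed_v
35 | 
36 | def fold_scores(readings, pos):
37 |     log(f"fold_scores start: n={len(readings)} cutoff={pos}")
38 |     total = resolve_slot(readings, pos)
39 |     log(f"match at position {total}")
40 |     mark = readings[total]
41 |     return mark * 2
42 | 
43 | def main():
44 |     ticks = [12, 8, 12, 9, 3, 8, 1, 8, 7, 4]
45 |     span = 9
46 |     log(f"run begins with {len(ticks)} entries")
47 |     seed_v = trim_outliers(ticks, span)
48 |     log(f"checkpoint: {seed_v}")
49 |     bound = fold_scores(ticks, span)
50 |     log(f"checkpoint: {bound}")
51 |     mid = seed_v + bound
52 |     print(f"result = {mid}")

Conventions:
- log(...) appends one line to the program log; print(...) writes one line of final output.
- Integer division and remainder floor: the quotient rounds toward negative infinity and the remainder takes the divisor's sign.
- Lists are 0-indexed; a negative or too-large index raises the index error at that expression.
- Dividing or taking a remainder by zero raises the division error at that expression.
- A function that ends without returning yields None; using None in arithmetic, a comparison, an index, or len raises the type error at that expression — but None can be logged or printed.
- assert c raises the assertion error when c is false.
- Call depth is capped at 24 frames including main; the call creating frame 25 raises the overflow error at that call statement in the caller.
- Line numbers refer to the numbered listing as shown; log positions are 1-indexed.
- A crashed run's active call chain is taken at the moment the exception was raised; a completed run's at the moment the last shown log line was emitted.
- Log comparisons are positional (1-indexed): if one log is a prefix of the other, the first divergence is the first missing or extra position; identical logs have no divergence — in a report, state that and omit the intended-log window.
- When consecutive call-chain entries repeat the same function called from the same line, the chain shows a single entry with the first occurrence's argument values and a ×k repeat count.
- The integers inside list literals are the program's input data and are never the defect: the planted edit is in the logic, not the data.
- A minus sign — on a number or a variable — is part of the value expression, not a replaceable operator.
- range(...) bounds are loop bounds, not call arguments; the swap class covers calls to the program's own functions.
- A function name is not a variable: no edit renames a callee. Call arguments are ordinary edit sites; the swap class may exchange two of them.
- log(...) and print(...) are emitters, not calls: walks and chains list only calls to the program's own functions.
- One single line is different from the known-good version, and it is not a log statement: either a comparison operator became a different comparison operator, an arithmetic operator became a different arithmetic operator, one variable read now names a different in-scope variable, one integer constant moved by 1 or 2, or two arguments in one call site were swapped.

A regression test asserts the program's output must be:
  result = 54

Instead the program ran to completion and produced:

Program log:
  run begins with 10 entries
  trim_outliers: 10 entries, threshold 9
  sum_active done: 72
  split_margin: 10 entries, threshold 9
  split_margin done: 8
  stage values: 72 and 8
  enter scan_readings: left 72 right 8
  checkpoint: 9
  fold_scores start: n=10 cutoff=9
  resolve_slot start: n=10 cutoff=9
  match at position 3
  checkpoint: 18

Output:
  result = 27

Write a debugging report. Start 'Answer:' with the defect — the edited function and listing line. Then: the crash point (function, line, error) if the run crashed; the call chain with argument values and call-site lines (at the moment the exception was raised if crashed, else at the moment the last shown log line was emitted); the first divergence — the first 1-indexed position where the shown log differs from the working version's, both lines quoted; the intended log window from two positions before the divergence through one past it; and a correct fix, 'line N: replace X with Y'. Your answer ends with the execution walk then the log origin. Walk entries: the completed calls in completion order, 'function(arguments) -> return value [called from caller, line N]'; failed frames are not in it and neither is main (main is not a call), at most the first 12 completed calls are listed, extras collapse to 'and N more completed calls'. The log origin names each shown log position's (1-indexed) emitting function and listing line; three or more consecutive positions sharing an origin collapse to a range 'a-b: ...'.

Answer: the defect is in split_margin at line 12.
The tell: The earliest visible damage is log position 5 — 'split_margin done: 8' rather than the intended 'split_margin done: 2'.
Call chain: main.
First divergence: at position 5 the run shows 'split_margin done: 8' where the working version logs 'split_margin done: 2'.
Intended log window:
  3: sum_active done: 72
  4: split_margin: 10 entries, threshold 9
  5: split_margin done: 2
  6: stage values: 72 and 2
Execution walk:
  sum_active([12, 8, 12, 9, 3, 8, 1, 8, 7, 4]) -> 72  [called from trim_outliers, line 25]
  split_margin([12, 8, 12, 9, 3, 8, 1, 8, 7, 4], 9) -> 8  [called from trim_outliers, line 26]
  scan_readings(72, 8) -> 9  [called from trim_outliers, line 28]
  trim_outliers([12, 8, 12, 9, 3, 8, 1, 8, 7, 4], 9) -> 9  [called from main, line 47]
  resolve_slot([12, 8, 12, 9, 3, 8, 1, 8, 7, 4], 9) -> 3  [called from fold_scores, line 38]
  fold_scores([12, 8, 12, 9, 3, 8, 1, 8, 7, 4], 9) -> 18  [called from main, line 49]
Log line origins:
  1: emitted by main (line 46)
  2: emitted by trim_outliers (line 24)
  3: emitted by sum_active (line 5)
  4: emitted by split_margin (line 9)
  5: emitted by split_margin (line 14)
  6: emitted by trim_outliers (line 27)
  7: emitted by scan_readings (line 18)
  8: emitted by main (line 48)
  9: emitted by fold_scores (line 37)
  10: emitted by resolve_slot (line 31)
  11: emitted by fold_scores (line 39)
  12: emitted by main (line 50)
A correct fix: line 12: replace `<=` with `>`.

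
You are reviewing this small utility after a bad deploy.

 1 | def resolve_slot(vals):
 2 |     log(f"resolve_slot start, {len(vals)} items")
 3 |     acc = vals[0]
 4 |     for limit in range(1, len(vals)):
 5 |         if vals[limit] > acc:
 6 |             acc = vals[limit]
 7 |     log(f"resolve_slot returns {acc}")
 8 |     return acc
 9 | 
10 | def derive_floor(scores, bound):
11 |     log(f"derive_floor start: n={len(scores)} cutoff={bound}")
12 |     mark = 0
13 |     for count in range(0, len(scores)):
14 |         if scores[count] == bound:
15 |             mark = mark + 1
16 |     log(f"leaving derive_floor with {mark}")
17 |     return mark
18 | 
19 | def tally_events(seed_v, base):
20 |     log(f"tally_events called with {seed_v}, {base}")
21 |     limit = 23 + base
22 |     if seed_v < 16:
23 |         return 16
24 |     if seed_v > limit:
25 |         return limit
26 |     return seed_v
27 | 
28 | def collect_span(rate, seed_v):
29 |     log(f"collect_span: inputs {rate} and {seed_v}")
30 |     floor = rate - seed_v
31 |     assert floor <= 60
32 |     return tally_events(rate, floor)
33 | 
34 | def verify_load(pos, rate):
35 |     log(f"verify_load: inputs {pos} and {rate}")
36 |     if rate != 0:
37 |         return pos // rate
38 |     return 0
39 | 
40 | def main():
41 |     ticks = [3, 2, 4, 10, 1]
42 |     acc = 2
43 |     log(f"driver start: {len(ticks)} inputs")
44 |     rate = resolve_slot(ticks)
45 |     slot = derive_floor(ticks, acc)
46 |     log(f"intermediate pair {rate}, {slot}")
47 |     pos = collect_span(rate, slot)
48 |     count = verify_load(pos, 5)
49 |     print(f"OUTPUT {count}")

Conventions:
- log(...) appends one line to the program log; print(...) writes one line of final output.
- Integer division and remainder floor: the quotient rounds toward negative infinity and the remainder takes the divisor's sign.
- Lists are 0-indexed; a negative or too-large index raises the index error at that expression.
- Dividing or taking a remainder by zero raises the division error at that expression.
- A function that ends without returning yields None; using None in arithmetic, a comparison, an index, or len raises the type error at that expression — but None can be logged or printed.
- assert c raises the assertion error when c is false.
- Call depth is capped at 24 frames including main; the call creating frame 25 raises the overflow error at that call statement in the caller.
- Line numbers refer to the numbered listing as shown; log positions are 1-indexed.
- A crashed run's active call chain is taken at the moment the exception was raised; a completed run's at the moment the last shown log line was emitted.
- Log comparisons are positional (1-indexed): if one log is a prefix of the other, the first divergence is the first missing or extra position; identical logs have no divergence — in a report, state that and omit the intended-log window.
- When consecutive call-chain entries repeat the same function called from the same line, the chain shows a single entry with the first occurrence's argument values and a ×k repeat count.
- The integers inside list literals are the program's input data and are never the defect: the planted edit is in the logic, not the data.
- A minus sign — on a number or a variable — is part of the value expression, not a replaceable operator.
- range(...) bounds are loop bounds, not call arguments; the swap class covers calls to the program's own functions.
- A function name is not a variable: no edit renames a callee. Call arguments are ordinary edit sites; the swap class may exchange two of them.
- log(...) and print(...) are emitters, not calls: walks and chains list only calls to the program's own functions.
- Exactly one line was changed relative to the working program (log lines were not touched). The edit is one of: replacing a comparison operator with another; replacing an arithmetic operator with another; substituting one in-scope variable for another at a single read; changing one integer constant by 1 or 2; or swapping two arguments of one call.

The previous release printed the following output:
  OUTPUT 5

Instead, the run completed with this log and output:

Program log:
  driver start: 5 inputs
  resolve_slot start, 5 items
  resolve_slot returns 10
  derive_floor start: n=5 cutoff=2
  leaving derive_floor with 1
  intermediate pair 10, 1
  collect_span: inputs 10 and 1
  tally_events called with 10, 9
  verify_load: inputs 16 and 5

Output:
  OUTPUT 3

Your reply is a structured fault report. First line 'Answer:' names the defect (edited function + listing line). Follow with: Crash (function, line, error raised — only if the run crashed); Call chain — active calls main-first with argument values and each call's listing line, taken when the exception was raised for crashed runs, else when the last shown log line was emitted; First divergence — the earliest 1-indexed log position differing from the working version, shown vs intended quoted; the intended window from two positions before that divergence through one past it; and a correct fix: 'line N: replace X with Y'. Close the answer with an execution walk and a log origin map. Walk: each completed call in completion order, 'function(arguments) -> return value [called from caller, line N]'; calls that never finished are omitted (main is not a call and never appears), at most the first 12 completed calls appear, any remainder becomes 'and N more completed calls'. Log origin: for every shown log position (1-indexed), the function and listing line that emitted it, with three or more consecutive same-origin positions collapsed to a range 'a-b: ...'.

Answer: the defect is in main at line 48.
Core observation: Log line 9 is where behavior first shows: 'verify_load: inputs 16 and 5' appears instead of 'verify_load: inputs 16 and 3'.
Call chain: main -> verify_load(16, 5) (called at line 48).
First divergence: at position 9 the run shows 'verify_load: inputs 16 and 5' where the working version logs 'verify_load: inputs 16 and 3'.
Intended log window:
  7: collect_span: inputs 10 and 1
  8: tally_events called with 10, 9
  9: verify_load: inputs 16 and 3
Execution walk:
  resolve_slot([3, 2, 4, 10, 1]) -> 10  [called from main, line 44]
  derive_floor([3, 2, 4, 10, 1], 2) -> 1  [called from main, line 45]
  tally_events(10, 9) -> 16  [called from collect_span, line 32]
  collect_span(10, 1) -> 16  [called from main, line 47]
  verify_load(16, 5) -> 3  [called from main, line 48]
Log origins:
  1 — main, line 43
  2 — resolve_slot, line 2
  3 — resolve_slot, line 7
  4 — derive_floor, line 11
  5 — derive_floor, line 16
  6 — main, line 46
  7 — collect_span, line 29
  8 — tally_events, line 20
  9 — verify_load, line 35
A correct fix: line 48: replace `5` with `3`.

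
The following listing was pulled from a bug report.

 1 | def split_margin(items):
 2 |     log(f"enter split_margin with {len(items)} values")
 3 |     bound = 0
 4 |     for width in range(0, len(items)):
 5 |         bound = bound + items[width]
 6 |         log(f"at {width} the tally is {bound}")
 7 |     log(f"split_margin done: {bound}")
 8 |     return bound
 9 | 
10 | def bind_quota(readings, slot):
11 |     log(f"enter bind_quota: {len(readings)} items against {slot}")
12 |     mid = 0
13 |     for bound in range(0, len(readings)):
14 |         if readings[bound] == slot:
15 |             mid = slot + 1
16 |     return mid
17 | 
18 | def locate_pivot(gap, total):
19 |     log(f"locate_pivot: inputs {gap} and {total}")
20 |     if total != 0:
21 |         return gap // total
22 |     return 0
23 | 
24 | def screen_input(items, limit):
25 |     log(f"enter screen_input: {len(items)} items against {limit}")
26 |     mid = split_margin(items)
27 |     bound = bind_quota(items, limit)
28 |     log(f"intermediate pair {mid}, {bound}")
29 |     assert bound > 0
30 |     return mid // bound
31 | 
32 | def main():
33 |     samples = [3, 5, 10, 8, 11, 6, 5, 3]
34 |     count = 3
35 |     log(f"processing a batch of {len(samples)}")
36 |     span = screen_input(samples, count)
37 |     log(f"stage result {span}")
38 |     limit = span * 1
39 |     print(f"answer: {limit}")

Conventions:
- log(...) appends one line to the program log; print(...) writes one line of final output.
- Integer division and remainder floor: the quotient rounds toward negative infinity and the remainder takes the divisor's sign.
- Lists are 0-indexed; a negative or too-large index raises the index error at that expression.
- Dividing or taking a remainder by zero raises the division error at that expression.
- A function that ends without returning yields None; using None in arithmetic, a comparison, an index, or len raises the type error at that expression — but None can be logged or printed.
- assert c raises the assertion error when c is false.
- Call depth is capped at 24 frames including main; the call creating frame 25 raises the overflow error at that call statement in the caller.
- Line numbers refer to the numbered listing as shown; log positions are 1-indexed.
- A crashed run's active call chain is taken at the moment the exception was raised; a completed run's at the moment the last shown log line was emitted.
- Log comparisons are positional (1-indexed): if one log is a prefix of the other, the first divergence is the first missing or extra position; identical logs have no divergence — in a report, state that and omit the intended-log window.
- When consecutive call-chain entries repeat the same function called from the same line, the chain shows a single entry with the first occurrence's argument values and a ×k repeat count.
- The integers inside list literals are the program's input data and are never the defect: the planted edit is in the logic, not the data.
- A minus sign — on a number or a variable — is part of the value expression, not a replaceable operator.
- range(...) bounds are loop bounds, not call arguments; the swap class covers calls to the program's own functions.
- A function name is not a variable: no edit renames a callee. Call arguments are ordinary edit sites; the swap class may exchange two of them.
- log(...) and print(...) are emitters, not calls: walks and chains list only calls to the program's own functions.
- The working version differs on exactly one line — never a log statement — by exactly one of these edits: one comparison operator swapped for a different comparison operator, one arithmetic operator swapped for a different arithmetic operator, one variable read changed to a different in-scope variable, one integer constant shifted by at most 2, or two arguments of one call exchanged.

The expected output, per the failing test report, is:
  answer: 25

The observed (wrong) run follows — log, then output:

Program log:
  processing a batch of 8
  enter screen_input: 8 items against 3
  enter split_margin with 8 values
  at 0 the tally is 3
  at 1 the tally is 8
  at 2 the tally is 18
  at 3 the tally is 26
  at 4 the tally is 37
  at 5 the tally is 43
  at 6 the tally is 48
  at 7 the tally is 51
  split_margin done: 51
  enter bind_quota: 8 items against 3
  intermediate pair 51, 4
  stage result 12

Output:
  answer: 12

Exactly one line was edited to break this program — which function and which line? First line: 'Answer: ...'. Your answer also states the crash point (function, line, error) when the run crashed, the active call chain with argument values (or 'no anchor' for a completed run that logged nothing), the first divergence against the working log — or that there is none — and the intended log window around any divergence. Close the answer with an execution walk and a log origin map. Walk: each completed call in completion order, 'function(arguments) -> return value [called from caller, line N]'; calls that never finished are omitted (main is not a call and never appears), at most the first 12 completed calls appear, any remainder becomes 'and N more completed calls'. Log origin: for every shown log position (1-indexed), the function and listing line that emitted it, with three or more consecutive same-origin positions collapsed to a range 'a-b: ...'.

Answer: the defect is in bind_quota at line 15.
Key fact: The earliest visible damage is log position 14 — 'intermediate pair 51, 4' rather than the intended 'intermediate pair 51, 2'.
Call chain: main.
First divergence: position 14; shown 'intermediate pair 51, 4' vs intended 'intermediate pair 51, 2'.
Intended log window:
  12: split_margin done: 51
  13: enter bind_quota: 8 items against 3
  14: intermediate pair 51, 2
  15: stage result 25
Execution walk:
  split_margin([3, 5, 10, 8, 11, 6, 5, 3]) -> 51  [called from screen_input, line 26]
  bind_quota([3, 5, 10, 8, 11, 6, 5, 3], 3) -> 4  [called from screen_input, line 27]
  screen_input([3, 5, 10, 8, 11, 6, 5, 3], 3) -> 12  [called from main, line 36]
Log origin:
  1 — main, line 35
  2 — screen_input, line 25
  3 — split_margin, line 2
  4-11 — split_margin, line 6
  12 — split_margin, line 7
  13 — bind_quota, line 11
  14 — screen_input, line 28
  15 — main, line 37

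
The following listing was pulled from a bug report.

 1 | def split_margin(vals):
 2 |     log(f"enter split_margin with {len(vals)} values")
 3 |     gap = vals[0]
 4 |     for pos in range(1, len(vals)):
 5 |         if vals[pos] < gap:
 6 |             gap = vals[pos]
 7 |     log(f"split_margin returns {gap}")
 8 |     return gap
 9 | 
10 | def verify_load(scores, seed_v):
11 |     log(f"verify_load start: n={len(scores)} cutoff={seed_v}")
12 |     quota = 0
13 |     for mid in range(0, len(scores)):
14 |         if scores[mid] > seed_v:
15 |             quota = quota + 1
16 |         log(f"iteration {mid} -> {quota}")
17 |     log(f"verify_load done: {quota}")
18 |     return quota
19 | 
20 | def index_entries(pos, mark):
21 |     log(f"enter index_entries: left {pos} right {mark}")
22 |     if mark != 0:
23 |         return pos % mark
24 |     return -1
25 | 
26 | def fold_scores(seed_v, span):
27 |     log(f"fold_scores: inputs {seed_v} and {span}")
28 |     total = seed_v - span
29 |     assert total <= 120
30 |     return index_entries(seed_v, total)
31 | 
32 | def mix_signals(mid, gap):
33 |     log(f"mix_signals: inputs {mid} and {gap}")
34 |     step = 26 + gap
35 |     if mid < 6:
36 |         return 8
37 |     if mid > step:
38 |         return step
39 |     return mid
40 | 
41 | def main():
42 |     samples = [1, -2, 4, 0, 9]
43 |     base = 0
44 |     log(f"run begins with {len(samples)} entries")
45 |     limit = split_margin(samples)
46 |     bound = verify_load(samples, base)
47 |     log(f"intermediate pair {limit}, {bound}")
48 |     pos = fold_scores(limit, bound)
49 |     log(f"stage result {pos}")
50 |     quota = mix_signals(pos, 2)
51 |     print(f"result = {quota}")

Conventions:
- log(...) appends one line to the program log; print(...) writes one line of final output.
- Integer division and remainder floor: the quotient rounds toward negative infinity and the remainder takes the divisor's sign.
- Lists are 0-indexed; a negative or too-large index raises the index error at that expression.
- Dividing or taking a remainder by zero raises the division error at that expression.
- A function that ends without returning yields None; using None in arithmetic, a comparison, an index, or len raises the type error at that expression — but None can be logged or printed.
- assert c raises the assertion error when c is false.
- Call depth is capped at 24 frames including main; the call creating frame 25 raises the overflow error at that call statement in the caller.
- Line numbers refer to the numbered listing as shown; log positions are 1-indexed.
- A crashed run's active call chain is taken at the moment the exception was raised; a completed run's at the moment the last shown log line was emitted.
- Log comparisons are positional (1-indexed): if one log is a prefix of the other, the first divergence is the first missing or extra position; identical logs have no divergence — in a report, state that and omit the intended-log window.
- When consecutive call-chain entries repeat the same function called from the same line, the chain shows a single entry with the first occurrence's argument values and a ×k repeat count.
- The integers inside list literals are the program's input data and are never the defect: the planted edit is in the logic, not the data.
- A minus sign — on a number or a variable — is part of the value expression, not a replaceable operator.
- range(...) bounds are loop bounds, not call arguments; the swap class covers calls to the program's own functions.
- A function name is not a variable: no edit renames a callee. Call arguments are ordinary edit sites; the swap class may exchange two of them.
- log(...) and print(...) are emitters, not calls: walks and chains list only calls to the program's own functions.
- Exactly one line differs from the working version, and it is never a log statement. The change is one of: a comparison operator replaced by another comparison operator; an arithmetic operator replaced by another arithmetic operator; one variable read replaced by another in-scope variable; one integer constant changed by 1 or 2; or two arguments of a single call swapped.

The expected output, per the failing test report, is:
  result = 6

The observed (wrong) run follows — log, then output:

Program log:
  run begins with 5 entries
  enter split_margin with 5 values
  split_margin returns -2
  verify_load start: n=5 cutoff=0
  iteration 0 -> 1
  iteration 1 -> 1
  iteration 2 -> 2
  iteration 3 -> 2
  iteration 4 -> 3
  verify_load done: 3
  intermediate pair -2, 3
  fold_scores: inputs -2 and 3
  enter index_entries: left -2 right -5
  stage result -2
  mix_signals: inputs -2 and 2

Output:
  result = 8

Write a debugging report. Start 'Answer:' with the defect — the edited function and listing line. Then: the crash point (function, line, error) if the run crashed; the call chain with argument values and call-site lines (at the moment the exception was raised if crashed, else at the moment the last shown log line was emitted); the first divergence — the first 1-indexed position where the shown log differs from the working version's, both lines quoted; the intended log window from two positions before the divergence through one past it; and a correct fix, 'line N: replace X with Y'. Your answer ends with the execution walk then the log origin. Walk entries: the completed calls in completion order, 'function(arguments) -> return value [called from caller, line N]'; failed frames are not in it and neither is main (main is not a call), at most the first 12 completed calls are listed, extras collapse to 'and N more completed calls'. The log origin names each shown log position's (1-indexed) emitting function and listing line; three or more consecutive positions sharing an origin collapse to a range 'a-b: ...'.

Answer: the defect is in mix_signals at line 36.
The tell: Every logged value matches the working version; the printed result is what differs.
Call chain: main -> mix_signals(-2, 2) (called at line 50).
First divergence: there is none — every log position agrees.
Execution walk:
  split_margin([1, -2, 4, 0, 9]) -> -2  [called from main, line 45]
  verify_load([1, -2, 4, 0, 9], 0) -> 3  [called from main, line 46]
  index_entries(-2, -5) -> -2  [called from fold_scores, line 30]
  fold_scores(-2, 3) -> -2  [called from main, line 48]
  mix_signals(-2, 2) -> 8  [called from main, line 50]
Log origin:
  1: from main, line 44
  2: from split_margin, line 2
  3: from split_margin, line 7
  4: from verify_load, line 11
  5-9: from verify_load, line 16
  10: from verify_load, line 17
  11: from main, line 47
  12: from fold_scores, line 27
  13: from index_entries, line 21
  14: from main, line 49
  15: from mix_signals, line 33
A correct fix: line 36: replace `8` with `6`.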